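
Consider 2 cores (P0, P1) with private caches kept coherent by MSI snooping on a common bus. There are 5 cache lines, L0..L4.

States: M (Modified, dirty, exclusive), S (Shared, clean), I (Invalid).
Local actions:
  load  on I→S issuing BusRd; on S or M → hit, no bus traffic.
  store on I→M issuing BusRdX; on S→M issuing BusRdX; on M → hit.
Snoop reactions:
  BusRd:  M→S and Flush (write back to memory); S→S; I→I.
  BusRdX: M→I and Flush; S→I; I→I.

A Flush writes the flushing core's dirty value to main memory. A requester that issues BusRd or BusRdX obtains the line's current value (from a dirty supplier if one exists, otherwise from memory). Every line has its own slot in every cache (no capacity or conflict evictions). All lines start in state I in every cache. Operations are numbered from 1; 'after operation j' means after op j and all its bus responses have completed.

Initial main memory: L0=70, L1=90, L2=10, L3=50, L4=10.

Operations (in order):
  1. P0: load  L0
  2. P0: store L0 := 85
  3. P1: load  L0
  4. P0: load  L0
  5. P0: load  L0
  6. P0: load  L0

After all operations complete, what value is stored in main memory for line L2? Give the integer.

memory[L2] = 10

[1] P0: load  L0 | P0:S(70), P1:I | bus: BusRd
[2] P0: store L0 := 85 | P0:M(85), P1:I | bus: BusRdX
[3] P1: load  L0 | P0:S(85), P1:S(85) | bus: BusRd,Flush
[4] P0: load  L0 | P0:S(85), P1:S(85) | bus: none
[5] P0: load  L0 | P0:S(85), P1:S(85) | bus: none
[6] P0: load  L0 | P0:S(85), P1:S(85) | bus: none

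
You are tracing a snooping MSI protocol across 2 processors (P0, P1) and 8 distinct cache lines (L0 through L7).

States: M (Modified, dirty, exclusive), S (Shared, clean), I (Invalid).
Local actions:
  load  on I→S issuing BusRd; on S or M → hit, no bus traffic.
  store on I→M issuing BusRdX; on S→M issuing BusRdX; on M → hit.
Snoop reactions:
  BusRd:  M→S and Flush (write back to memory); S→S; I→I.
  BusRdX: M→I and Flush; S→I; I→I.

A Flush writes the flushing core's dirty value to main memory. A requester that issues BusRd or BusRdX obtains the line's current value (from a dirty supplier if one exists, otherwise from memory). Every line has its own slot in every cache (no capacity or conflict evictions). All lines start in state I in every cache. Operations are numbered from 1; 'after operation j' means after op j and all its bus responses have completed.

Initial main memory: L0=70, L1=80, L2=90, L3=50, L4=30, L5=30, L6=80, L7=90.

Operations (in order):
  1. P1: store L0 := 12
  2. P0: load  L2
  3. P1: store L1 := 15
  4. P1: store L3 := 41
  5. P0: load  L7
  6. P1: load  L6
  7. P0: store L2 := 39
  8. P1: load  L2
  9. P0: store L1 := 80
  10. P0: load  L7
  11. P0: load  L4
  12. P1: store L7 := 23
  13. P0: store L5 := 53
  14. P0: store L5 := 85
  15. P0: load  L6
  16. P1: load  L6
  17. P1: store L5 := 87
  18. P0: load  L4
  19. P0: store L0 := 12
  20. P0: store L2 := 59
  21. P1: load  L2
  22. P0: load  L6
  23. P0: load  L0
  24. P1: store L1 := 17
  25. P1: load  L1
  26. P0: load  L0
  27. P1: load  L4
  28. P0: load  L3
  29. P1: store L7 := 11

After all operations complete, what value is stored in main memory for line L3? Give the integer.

[1] P1: store L0 := 12 | P0:I, P1:M(12) | bus: BusRdX
[2] P0: load  L2 | P0:S(90), P1:I | bus: BusRd
[3] P1: store L1 := 15 | P0:I, P1:M(15) | bus: BusRdX
[4] P1: store L3 := 41 | P0:I, P1:M(41) | bus: BusRdX
[5] P0: load  L7 | P0:S(90), P1:I | bus: BusRd
[6] P1: load  L6 | P0:I, P1:S(80) | bus: BusRd
[7] P0: store L2 := 39 | P0:M(39), P1:I | bus: BusRdX
[8] P1: load  L2 | P0:S(39), P1:S(39) | bus: BusRd,Flush
[9] P0: store L1 := 80 | P0:M(80), P1:I | bus: BusRdX,Flush
[10] P0: load  L7 | P0:S(90), P1:I | bus: none
[11] P0: load  L4 | P0:S(30), P1:I | bus: BusRd
[12] P1: store L7 := 23 | P0:I, P1:M(23) | bus: BusRdX
[13] P0: store L5 := 53 | P0:M(53), P1:I | bus: BusRdX
[14] P0: store L5 := 85 | P0:M(85), P1:I | bus: none
[15] P0: load  L6 | P0:S(80), P1:S(80) | bus: BusRd
[16] P1: load  L6 | P0:S(80), P1:S(80) | bus: none
[17] P1: store L5 := 87 | P0:I, P1:M(87) | bus: BusRdX,Flush
[18] P0: load  L4 | P0:S(30), P1:I | bus: none
[19] P0: store L0 := 12 | P0:M(12), P1:I | bus: BusRdX,Flush
[20] P0: store L2 := 59 | P0:M(59), P1:I | bus: BusRdX
[21] P1: load  L2 | P0:S(59), P1:S(59) | bus: BusRd,Flush
[22] P0: load  L6 | P0:S(80), P1:S(80) | bus: none
[23] P0: load  L0 | P0:M(12), P1:I | bus: none
[24] P1: store L1 := 17 | P0:I, P1:M(17) | bus: BusRdX,Flush
[25] P1: load  L1 | P0:I, P1:M(17) | bus: none
[26] P0: load  L0 | P0:M(12), P1:I | bus: none
[27] P1: load  L4 | P0:S(30), P1:S(30) | bus: BusRd
[28] P0: load  L3 | P0:S(41), P1:S(41) | bus: BusRd,Flush
[29] P1: store L7 := 11 | P0:I, P1:M(11) | bus: none

memory[L3] = 41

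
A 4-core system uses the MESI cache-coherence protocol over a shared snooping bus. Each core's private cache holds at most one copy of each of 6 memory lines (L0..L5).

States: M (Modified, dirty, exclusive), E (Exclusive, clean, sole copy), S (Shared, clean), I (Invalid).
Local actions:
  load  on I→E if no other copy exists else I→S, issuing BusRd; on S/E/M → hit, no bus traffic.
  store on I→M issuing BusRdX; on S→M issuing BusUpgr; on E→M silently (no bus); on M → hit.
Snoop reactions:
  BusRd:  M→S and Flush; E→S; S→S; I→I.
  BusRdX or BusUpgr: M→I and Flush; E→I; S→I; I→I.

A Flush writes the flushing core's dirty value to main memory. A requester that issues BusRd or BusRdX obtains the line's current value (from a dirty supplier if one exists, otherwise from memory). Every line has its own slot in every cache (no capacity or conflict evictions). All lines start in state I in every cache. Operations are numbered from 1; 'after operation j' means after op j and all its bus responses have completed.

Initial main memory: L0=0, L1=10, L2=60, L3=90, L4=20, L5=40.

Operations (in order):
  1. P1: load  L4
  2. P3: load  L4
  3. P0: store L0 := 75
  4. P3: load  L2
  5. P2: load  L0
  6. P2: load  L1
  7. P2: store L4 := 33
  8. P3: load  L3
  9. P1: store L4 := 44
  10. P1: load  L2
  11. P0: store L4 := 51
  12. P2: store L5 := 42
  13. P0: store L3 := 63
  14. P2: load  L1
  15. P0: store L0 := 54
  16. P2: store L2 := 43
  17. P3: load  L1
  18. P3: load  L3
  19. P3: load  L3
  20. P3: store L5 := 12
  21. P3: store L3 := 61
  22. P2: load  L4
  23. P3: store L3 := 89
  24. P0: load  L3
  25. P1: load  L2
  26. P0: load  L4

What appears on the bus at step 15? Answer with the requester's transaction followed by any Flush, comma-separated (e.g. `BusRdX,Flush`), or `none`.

bus = BusUpgr

[1] P1: load  L4 | P0:I, P1:E(20), P2:I, P3:I | bus: BusRd
[2] P3: load  L4 | P0:I, P1:S(20), P2:I, P3:S(20) | bus: BusRd
[3] P0: store L0 := 75 | P0:M(75), P1:I, P2:I, P3:I | bus: BusRdX
[4] P3: load  L2 | P0:I, P1:I, P2:I, P3:E(60) | bus: BusRd
[5] P2: load  L0 | P0:S(75), P1:I, P2:S(75), P3:I | bus: BusRd,Flush
[6] P2: load  L1 | P0:I, P1:I, P2:E(10), P3:I | bus: BusRd
[7] P2: store L4 := 33 | P0:I, P1:I, P2:M(33), P3:I | bus: BusRdX
[8] P3: load  L3 | P0:I, P1:I, P2:I, P3:E(90) | bus: BusRd
[9] P1: store L4 := 44 | P0:I, P1:M(44), P2:I, P3:I | bus: BusRdX,Flush
[10] P1: load  L2 | P0:I, P1:S(60), P2:I, P3:S(60) | bus: BusRd
[11] P0: store L4 := 51 | P0:M(51), P1:I, P2:I, P3:I | bus: BusRdX,Flush
[12] P2: store L5 := 42 | P0:I, P1:I, P2:M(42), P3:I | bus: BusRdX
[13] P0: store L3 := 63 | P0:M(63), P1:I, P2:I, P3:I | bus: BusRdX
[14] P2: load  L1 | P0:I, P1:I, P2:E(10), P3:I | bus: none
[15] P0: store L0 := 54 | P0:M(54), P1:I, P2:I, P3:I | bus: BusUpgr
[16] P2: store L2 := 43 | P0:I, P1:I, P2:M(43), P3:I | bus: BusRdX
[17] P3: load  L1 | P0:I, P1:I, P2:S(10), P3:S(10) | bus: BusRd
[18] P3: load  L3 | P0:S(63), P1:I, P2:I, P3:S(63) | bus: BusRd,Flush
[19] P3: load  L3 | P0:S(63), P1:I, P2:I, P3:S(63) | bus: none
[20] P3: store L5 := 12 | P0:I, P1:I, P2:I, P3:M(12) | bus: BusRdX,Flush
[21] P3: store L3 := 61 | P0:I, P1:I, P2:I, P3:M(61) | bus: BusUpgr
[22] P2: load  L4 | P0:S(51), P1:I, P2:S(51), P3:I | bus: BusRd,Flush
[23] P3: store L3 := 89 | P0:I, P1:I, P2:I, P3:M(89) | bus: none
[24] P0: load  L3 | P0:S(89), P1:I, P2:I, P3:S(89) | bus: BusRd,Flush
[25] P1: load  L2 | P0:I, P1:S(43), P2:S(43), P3:I | bus: BusRd,Flush
[26] P0: load  L4 | P0:S(51), P1:I, P2:S(51), P3:I | bus: none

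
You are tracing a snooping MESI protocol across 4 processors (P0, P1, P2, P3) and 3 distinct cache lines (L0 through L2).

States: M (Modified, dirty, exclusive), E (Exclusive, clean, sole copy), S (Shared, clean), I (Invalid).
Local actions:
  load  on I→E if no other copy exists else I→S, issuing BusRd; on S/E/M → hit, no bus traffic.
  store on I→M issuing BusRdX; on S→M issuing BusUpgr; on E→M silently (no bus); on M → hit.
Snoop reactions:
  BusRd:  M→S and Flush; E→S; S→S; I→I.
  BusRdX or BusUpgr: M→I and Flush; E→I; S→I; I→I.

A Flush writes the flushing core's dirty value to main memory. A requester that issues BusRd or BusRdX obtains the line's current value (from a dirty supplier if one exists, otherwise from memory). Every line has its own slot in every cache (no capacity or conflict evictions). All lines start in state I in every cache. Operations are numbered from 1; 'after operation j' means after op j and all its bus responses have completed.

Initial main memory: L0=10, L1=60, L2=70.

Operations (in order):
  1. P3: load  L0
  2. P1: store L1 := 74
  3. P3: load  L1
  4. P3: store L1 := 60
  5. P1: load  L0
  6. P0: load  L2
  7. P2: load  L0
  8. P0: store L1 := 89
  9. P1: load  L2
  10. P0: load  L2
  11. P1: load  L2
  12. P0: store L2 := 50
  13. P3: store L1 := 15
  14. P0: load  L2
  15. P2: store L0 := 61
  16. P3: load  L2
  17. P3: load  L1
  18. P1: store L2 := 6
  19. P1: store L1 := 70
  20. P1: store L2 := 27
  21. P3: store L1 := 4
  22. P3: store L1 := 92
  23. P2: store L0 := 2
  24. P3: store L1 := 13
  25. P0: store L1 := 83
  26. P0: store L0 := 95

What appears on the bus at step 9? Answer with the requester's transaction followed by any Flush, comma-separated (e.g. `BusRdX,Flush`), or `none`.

step 1: P3: load  L0  ⟶  IIIE  (L0)  txn=BusRd  M[L0]=10
step 2: P1: store L1 := 74  ⟶  IMII  (L1)  txn=BusRdX  M[L1]=60
step 3: P3: load  L1  ⟶  ISIS  (L1)  txn=BusRd+Flush  M[L1]=74
step 4: P3: store L1 := 60  ⟶  IIIM  (L1)  txn=BusUpgr  M[L1]=74
step 5: P1: load  L0  ⟶  ISIS  (L0)  txn=BusRd  M[L0]=10
step 6: P0: load  L2  ⟶  EIII  (L2)  txn=BusRd  M[L2]=70
step 7: P2: load  L0  ⟶  ISSS  (L0)  txn=BusRd  M[L0]=10
step 8: P0: store L1 := 89  ⟶  MIII  (L1)  txn=BusRdX+Flush  M[L1]=60
step 9: P1: load  L2  ⟶  SSII  (L2)  txn=BusRd  M[L2]=70
step 10: P0: load  L2  ⟶  SSII  (L2)  txn=∅  M[L2]=70
step 11: P1: load  L2  ⟶  SSII  (L2)  txn=∅  M[L2]=70
step 12: P0: store L2 := 50  ⟶  MIII  (L2)  txn=BusUpgr  M[L2]=70
step 13: P3: store L1 := 15  ⟶  IIIM  (L1)  txn=BusRdX+Flush  M[L1]=89
step 14: P0: load  L2  ⟶  MIII  (L2)  txn=∅  M[L2]=70
step 15: P2: store L0 := 61  ⟶  IIMI  (L0)  txn=BusUpgr  M[L0]=10
step 16: P3: load  L2  ⟶  SIIS  (L2)  txn=BusRd+Flush  M[L2]=50
step 17: P3: load  L1  ⟶  IIIM  (L1)  txn=∅  M[L1]=89
step 18: P1: store L2 := 6  ⟶  IMII  (L2)  txn=BusRdX  M[L2]=50
step 19: P1: store L1 := 70  ⟶  IMII  (L1)  txn=BusRdX+Flush  M[L1]=15
step 20: P1: store L2 := 27  ⟶  IMII  (L2)  txn=∅  M[L2]=50
step 21: P3: store L1 := 4  ⟶  IIIM  (L1)  txn=BusRdX+Flush  M[L1]=70
step 22: P3: store L1 := 92  ⟶  IIIM  (L1)  txn=∅  M[L1]=70
step 23: P2: store L0 := 2  ⟶  IIMI  (L0)  txn=∅  M[L0]=10
step 24: P3: store L1 := 13  ⟶  IIIM  (L1)  txn=∅  M[L1]=70
step 25: P0: store L1 := 83  ⟶  MIII  (L1)  txn=BusRdX+Flush  M[L1]=13
step 26: P0: store L0 := 95  ⟶  MIII  (L0)  txn=BusRdX+Flush  M[L0]=2

bus = BusRd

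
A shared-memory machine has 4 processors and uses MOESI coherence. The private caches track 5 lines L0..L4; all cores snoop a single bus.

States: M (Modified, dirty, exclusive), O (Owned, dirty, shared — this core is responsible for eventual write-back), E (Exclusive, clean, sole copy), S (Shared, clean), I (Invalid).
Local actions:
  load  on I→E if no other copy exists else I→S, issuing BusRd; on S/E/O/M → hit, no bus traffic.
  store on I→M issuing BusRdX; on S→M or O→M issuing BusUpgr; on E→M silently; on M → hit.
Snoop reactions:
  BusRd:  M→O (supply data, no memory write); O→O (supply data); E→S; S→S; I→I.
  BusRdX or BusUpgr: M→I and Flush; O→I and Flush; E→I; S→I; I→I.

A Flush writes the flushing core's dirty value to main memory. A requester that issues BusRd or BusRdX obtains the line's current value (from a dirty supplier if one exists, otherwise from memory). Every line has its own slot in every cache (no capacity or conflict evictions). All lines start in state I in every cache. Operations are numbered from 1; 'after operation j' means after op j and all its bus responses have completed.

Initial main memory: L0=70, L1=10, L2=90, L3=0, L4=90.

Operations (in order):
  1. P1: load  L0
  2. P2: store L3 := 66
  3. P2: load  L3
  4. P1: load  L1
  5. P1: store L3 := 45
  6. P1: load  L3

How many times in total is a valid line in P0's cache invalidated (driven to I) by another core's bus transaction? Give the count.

[1] P1: load  L0 | P0:I, P1:E(70), P2:I, P3:I | bus: BusRd
[2] P2: store L3 := 66 | P0:I, P1:I, P2:M(66), P3:I | bus: BusRdX
[3] P2: load  L3 | P0:I, P1:I, P2:M(66), P3:I | bus: none
[4] P1: load  L1 | P0:I, P1:E(10), P2:I, P3:I | bus: BusRd
[5] P1: store L3 := 45 | P0:I, P1:M(45), P2:I, P3:I | bus: BusRdX,Flush
[6] P1: load  L3 | P0:I, P1:M(45), P2:I, P3:I | bus: none

invalidations = 0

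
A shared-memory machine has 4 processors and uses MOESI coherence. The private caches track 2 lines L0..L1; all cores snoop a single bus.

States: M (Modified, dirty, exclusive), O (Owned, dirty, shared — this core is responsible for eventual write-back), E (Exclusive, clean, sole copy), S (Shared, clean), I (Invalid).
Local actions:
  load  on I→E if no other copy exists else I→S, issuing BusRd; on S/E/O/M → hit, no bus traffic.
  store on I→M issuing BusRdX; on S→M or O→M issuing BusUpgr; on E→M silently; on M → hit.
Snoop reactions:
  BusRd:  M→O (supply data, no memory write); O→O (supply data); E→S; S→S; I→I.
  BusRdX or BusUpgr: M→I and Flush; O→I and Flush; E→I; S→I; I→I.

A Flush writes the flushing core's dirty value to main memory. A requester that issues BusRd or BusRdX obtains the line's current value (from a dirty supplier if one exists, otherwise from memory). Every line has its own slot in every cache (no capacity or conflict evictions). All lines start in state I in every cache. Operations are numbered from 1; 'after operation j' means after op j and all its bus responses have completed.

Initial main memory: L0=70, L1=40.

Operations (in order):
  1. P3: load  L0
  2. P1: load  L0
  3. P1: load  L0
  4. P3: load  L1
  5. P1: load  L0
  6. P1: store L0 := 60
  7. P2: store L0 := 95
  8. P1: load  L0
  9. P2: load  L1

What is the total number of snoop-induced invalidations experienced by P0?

invalidations = 0

[1] P3: load  L0 | P0:I, P1:I, P2:I, P3:E(70) | bus: BusRd
[2] P1: load  L0 | P0:I, P1:S(70), P2:I, P3:S(70) | bus: BusRd
[3] P1: load  L0 | P0:I, P1:S(70), P2:I, P3:S(70) | bus: none
[4] P3: load  L1 | P0:I, P1:I, P2:I, P3:E(40) | bus: BusRd
[5] P1: load  L0 | P0:I, P1:S(70), P2:I, P3:S(70) | bus: none
[6] P1: store L0 := 60 | P0:I, P1:M(60), P2:I, P3:I | bus: BusUpgr
[7] P2: store L0 := 95 | P0:I, P1:I, P2:M(95), P3:I | bus: BusRdX,Flush
[8] P1: load  L0 | P0:I, P1:S(95), P2:O(95), P3:I | bus: BusRd
[9] P2: load  L1 | P0:I, P1:I, P2:S(40), P3:S(40) | bus: BusRd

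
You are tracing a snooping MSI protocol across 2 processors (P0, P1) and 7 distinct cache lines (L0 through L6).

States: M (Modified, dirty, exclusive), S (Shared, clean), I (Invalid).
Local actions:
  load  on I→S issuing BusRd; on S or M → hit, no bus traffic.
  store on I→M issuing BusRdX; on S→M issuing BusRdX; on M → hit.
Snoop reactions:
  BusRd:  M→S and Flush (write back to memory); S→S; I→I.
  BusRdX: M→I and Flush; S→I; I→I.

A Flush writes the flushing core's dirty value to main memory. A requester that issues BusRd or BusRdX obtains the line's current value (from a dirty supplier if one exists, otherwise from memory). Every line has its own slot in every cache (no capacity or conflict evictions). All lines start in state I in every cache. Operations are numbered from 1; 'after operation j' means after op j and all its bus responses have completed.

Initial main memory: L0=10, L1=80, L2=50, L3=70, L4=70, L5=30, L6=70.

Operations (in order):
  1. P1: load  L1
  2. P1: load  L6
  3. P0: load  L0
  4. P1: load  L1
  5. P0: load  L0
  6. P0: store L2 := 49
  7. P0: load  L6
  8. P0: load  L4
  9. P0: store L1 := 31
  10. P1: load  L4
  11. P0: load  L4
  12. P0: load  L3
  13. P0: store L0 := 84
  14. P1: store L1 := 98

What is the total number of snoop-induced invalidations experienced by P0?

invalidations = 1

  op1 P1: load  L1 → I/S on L1; bus BusRd; mem=80
  op2 P1: load  L6 → I/S on L6; bus BusRd; mem=70
  op3 P0: load  L0 → S/I on L0; bus BusRd; mem=10
  op4 P1: load  L1 → I/S on L1; bus (none); mem=80
  op5 P0: load  L0 → S/I on L0; bus (none); mem=10
  op6 P0: store L2 := 49 → M/I on L2; bus BusRdX; mem=50
  op7 P0: load  L6 → S/S on L6; bus BusRd; mem=70
  op8 P0: load  L4 → S/I on L4; bus BusRd; mem=70
  op9 P0: store L1 := 31 → M/I on L1; bus BusRdX; mem=80
  op10 P1: load  L4 → S/S on L4; bus BusRd; mem=70
  op11 P0: load  L4 → S/S on L4; bus (none); mem=70
  op12 P0: load  L3 → S/I on L3; bus BusRd; mem=70
  op13 P0: store L0 := 84 → M/I on L0; bus BusRdX; mem=10
  op14 P1: store L1 := 98 → I/M on L1; bus BusRdX Flush; mem=31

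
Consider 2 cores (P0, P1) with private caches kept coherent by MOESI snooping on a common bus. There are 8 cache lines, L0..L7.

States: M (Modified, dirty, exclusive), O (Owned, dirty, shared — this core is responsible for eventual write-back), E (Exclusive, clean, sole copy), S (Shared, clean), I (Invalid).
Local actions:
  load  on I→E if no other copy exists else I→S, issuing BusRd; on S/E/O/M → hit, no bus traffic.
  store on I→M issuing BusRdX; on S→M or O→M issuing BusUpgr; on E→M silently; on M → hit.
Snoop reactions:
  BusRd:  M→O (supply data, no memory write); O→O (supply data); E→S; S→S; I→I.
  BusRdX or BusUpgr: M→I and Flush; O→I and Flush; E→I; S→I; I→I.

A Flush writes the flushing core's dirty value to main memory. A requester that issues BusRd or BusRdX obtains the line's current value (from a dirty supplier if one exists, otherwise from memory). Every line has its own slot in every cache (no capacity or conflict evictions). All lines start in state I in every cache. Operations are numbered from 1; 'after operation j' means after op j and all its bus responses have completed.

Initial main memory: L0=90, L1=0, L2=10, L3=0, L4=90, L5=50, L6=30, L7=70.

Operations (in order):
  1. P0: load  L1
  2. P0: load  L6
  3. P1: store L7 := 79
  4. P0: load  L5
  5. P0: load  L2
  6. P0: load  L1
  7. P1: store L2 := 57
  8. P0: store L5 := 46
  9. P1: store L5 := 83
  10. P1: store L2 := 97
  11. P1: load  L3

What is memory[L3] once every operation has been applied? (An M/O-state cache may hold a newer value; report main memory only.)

memory[L3] = 0

1. P0: load  L1  bus=[BusRd]  L1: P0=E P1=I  mem[L1]=0
2. P0: load  L6  bus=[BusRd]  L6: P0=E P1=I  mem[L6]=30
3. P1: store L7 := 79  bus=[BusRdX]  L7: P0=I P1=M  mem[L7]=70
4. P0: load  L5  bus=[BusRd]  L5: P0=E P1=I  mem[L5]=50
5. P0: load  L2  bus=[BusRd]  L2: P0=E P1=I  mem[L2]=10
6. P0: load  L1  bus=[-]  L1: P0=E P1=I  mem[L1]=0
7. P1: store L2 := 57  bus=[BusRdX]  L2: P0=I P1=M  mem[L2]=10
8. P0: store L5 := 46  bus=[-]  L5: P0=M P1=I  mem[L5]=50
9. P1: store L5 := 83  bus=[BusRdX,Flush]  L5: P0=I P1=M  mem[L5]=46
10. P1: store L2 := 97  bus=[-]  L2: P0=I P1=M  mem[L2]=10
11. P1: load  L3  bus=[BusRd]  L3: P0=I P1=E  mem[L3]=0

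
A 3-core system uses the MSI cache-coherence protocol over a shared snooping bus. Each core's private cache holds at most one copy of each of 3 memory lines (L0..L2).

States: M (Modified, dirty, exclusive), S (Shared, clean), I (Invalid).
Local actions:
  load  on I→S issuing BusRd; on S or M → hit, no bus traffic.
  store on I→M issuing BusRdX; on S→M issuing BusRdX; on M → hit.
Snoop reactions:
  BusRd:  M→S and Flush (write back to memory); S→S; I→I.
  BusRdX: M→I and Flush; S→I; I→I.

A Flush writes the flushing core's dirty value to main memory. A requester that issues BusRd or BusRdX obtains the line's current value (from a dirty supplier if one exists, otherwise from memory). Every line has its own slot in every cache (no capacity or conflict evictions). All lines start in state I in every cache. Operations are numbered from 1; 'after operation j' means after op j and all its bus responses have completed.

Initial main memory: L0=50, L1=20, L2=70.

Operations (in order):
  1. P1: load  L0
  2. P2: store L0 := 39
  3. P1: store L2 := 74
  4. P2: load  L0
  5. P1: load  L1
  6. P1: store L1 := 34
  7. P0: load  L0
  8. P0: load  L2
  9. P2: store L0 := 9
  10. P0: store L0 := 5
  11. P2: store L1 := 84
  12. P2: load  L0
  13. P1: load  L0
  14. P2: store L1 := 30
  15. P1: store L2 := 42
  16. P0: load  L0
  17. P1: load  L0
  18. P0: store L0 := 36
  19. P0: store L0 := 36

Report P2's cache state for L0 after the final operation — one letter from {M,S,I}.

step 1: P1: load  L0  ⟶  ISI  (L0)  txn=BusRd  M[L0]=50
step 2: P2: store L0 := 39  ⟶  IIM  (L0)  txn=BusRdX  M[L0]=50
step 3: P1: store L2 := 74  ⟶  IMI  (L2)  txn=BusRdX  M[L2]=70
step 4: P2: load  L0  ⟶  IIM  (L0)  txn=∅  M[L0]=50
step 5: P1: load  L1  ⟶  ISI  (L1)  txn=BusRd  M[L1]=20
step 6: P1: store L1 := 34  ⟶  IMI  (L1)  txn=BusRdX  M[L1]=20
step 7: P0: load  L0  ⟶  SIS  (L0)  txn=BusRd+Flush  M[L0]=39
step 8: P0: load  L2  ⟶  SSI  (L2)  txn=BusRd+Flush  M[L2]=74
step 9: P2: store L0 := 9  ⟶  IIM  (L0)  txn=BusRdX  M[L0]=39
step 10: P0: store L0 := 5  ⟶  MII  (L0)  txn=BusRdX+Flush  M[L0]=9
step 11: P2: store L1 := 84  ⟶  IIM  (L1)  txn=BusRdX+Flush  M[L1]=34
step 12: P2: load  L0  ⟶  SIS  (L0)  txn=BusRd+Flush  M[L0]=5
step 13: P1: load  L0  ⟶  SSS  (L0)  txn=BusRd  M[L0]=5
step 14: P2: store L1 := 30  ⟶  IIM  (L1)  txn=∅  M[L1]=34
step 15: P1: store L2 := 42  ⟶  IMI  (L2)  txn=BusRdX  M[L2]=74
step 16: P0: load  L0  ⟶  SSS  (L0)  txn=∅  M[L0]=5
step 17: P1: load  L0  ⟶  SSS  (L0)  txn=∅  M[L0]=5
step 18: P0: store L0 := 36  ⟶  MII  (L0)  txn=BusRdX  M[L0]=5
step 19: P0: store L0 := 36  ⟶  MII  (L0)  txn=∅  M[L0]=5

state = I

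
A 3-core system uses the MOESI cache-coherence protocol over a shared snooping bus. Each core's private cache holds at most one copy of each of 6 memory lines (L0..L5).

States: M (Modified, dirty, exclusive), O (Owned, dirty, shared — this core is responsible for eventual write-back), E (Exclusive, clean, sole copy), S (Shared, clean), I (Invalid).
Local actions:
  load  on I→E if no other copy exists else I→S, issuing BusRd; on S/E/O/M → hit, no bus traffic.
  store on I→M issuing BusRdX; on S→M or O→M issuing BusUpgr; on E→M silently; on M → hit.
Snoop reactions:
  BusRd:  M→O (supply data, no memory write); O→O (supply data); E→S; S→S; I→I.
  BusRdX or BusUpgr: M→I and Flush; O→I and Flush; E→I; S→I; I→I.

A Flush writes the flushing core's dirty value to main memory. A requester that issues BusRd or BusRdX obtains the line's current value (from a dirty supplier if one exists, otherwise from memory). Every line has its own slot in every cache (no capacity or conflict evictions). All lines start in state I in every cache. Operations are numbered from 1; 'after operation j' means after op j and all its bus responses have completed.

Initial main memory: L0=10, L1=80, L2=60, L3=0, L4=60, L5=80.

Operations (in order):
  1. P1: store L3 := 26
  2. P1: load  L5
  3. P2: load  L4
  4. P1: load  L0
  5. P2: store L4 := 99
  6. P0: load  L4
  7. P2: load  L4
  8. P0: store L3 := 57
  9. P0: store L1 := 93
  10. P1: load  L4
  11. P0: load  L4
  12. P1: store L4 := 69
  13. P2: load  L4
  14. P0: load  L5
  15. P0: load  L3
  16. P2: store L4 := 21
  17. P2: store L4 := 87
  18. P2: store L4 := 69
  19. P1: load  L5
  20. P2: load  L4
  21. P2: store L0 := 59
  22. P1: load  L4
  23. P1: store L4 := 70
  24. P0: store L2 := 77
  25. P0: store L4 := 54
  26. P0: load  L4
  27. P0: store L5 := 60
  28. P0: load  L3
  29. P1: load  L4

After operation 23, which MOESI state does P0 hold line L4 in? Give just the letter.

[1] P1: store L3 := 26 | P0:I, P1:M(26), P2:I | bus: BusRdX
[2] P1: load  L5 | P0:I, P1:E(80), P2:I | bus: BusRd
[3] P2: load  L4 | P0:I, P1:I, P2:E(60) | bus: BusRd
[4] P1: load  L0 | P0:I, P1:E(10), P2:I | bus: BusRd
[5] P2: store L4 := 99 | P0:I, P1:I, P2:M(99) | bus: none
[6] P0: load  L4 | P0:S(99), P1:I, P2:O(99) | bus: BusRd
[7] P2: load  L4 | P0:S(99), P1:I, P2:O(99) | bus: none
[8] P0: store L3 := 57 | P0:M(57), P1:I, P2:I | bus: BusRdX,Flush
[9] P0: store L1 := 93 | P0:M(93), P1:I, P2:I | bus: BusRdX
[10] P1: load  L4 | P0:S(99), P1:S(99), P2:O(99) | bus: BusRd
[11] P0: load  L4 | P0:S(99), P1:S(99), P2:O(99) | bus: none
[12] P1: store L4 := 69 | P0:I, P1:M(69), P2:I | bus: BusUpgr,Flush
[13] P2: load  L4 | P0:I, P1:O(69), P2:S(69) | bus: BusRd
[14] P0: load  L5 | P0:S(80), P1:S(80), P2:I | bus: BusRd
[15] P0: load  L3 | P0:M(57), P1:I, P2:I | bus: none
[16] P2: store L4 := 21 | P0:I, P1:I, P2:M(21) | bus: BusUpgr,Flush
[17] P2: store L4 := 87 | P0:I, P1:I, P2:M(87) | bus: none
[18] P2: store L4 := 69 | P0:I, P1:I, P2:M(69) | bus: none
[19] P1: load  L5 | P0:S(80), P1:S(80), P2:I | bus: none
[20] P2: load  L4 | P0:I, P1:I, P2:M(69) | bus: none
[21] P2: store L0 := 59 | P0:I, P1:I, P2:M(59) | bus: BusRdX
[22] P1: load  L4 | P0:I, P1:S(69), P2:O(69) | bus: BusRd
[23] P1: store L4 := 70 | P0:I, P1:M(70), P2:I | bus: BusUpgr,Flush
[24] P0: store L2 := 77 | P0:M(77), P1:I, P2:I | bus: BusRdX
[25] P0: store L4 := 54 | P0:M(54), P1:I, P2:I | bus: BusRdX,Flush
[26] P0: load  L4 | P0:M(54), P1:I, P2:I | bus: none
[27] P0: store L5 := 60 | P0:M(60), P1:I, P2:I | bus: BusUpgr
[28] P0: load  L3 | P0:M(57), P1:I, P2:I | bus: none
[29] P1: load  L4 | P0:O(54), P1:S(54), P2:I | bus: BusRd

state = I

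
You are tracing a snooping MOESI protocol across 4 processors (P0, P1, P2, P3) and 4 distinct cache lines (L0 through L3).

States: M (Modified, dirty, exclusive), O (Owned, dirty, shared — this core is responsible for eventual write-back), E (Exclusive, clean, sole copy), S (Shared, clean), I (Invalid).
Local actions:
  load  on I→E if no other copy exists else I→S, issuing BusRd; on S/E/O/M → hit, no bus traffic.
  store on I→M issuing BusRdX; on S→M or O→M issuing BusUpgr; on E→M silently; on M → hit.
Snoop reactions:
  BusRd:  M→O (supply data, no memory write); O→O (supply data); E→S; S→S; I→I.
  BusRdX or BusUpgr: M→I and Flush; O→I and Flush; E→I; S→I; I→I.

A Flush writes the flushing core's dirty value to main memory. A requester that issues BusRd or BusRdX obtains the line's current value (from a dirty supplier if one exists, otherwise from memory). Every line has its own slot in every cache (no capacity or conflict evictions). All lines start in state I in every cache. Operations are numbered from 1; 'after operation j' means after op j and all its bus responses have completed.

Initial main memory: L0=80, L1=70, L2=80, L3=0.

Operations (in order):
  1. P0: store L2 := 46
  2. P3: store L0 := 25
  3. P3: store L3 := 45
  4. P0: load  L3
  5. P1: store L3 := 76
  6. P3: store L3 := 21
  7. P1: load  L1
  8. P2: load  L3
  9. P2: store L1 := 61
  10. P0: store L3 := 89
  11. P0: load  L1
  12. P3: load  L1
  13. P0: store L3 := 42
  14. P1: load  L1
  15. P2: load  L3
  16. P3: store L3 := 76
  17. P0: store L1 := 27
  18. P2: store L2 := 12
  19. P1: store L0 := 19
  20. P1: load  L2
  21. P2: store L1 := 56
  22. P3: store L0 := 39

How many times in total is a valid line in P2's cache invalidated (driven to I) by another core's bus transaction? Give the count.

invalidations = 3

1. P0: store L2 := 46  bus=[BusRdX]  L2: P0=M P1=I P2=I P3=I  mem[L2]=80
2. P3: store L0 := 25  bus=[BusRdX]  L0: P0=I P1=I P2=I P3=M  mem[L0]=80
3. P3: store L3 := 45  bus=[BusRdX]  L3: P0=I P1=I P2=I P3=M  mem[L3]=0
4. P0: load  L3  bus=[BusRd]  L3: P0=S P1=I P2=I P3=O  mem[L3]=0
5. P1: store L3 := 76  bus=[BusRdX,Flush]  L3: P0=I P1=M P2=I P3=I  mem[L3]=45
6. P3: store L3 := 21  bus=[BusRdX,Flush]  L3: P0=I P1=I P2=I P3=M  mem[L3]=76
7. P1: load  L1  bus=[BusRd]  L1: P0=I P1=E P2=I P3=I  mem[L1]=70
8. P2: load  L3  bus=[BusRd]  L3: P0=I P1=I P2=S P3=O  mem[L3]=76
9. P2: store L1 := 61  bus=[BusRdX]  L1: P0=I P1=I P2=M P3=I  mem[L1]=70
10. P0: store L3 := 89  bus=[BusRdX,Flush]  L3: P0=M P1=I P2=I P3=I  mem[L3]=21
11. P0: load  L1  bus=[BusRd]  L1: P0=S P1=I P2=O P3=I  mem[L1]=70
12. P3: load  L1  bus=[BusRd]  L1: P0=S P1=I P2=O P3=S  mem[L1]=70
13. P0: store L3 := 42  bus=[-]  L3: P0=M P1=I P2=I P3=I  mem[L3]=21
14. P1: load  L1  bus=[BusRd]  L1: P0=S P1=S P2=O P3=S  mem[L1]=70
15. P2: load  L3  bus=[BusRd]  L3: P0=O P1=I P2=S P3=I  mem[L3]=21
16. P3: store L3 := 76  bus=[BusRdX,Flush]  L3: P0=I P1=I P2=I P3=M  mem[L3]=42
17. P0: store L1 := 27  bus=[BusUpgr,Flush]  L1: P0=M P1=I P2=I P3=I  mem[L1]=61
18. P2: store L2 := 12  bus=[BusRdX,Flush]  L2: P0=I P1=I P2=M P3=I  mem[L2]=46
19. P1: store L0 := 19  bus=[BusRdX,Flush]  L0: P0=I P1=M P2=I P3=I  mem[L0]=25
20. P1: load  L2  bus=[BusRd]  L2: P0=I P1=S P2=O P3=I  mem[L2]=46
21. P2: store L1 := 56  bus=[BusRdX,Flush]  L1: P0=I P1=I P2=M P3=I  mem[L1]=27
22. P3: store L0 := 39  bus=[BusRdX,Flush]  L0: P0=I P1=I P2=I P3=M  mem[L0]=19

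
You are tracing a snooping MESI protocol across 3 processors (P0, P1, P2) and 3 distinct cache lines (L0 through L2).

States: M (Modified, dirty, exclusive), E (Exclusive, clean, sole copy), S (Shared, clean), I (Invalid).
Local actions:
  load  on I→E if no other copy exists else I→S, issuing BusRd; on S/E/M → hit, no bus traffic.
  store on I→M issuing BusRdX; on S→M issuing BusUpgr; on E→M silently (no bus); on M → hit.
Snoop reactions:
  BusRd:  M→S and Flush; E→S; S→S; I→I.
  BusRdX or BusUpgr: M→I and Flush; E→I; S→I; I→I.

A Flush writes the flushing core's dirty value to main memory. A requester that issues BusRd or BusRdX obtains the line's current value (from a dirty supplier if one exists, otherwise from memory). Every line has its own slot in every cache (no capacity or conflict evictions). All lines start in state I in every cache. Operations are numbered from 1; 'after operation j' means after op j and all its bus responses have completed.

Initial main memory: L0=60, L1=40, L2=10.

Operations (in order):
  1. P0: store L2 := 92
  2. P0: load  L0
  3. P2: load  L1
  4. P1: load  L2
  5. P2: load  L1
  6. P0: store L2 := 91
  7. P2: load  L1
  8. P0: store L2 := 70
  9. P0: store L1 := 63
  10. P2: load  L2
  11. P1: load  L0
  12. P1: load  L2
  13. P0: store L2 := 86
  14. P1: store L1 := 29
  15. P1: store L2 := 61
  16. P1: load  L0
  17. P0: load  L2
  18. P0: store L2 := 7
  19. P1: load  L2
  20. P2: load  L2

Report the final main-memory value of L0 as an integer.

memory[L0] = 60

  op1 P0: store L2 := 92 → M/I/I on L2; bus BusRdX; mem=10
  op2 P0: load  L0 → E/I/I on L0; bus BusRd; mem=60
  op3 P2: load  L1 → I/I/E on L1; bus BusRd; mem=40
  op4 P1: load  L2 → S/S/I on L2; bus BusRd Flush; mem=92
  op5 P2: load  L1 → I/I/E on L1; bus (none); mem=40
  op6 P0: store L2 := 91 → M/I/I on L2; bus BusUpgr; mem=92
  op7 P2: load  L1 → I/I/E on L1; bus (none); mem=40
  op8 P0: store L2 := 70 → M/I/I on L2; bus (none); mem=92
  op9 P0: store L1 := 63 → M/I/I on L1; bus BusRdX; mem=40
  op10 P2: load  L2 → S/I/S on L2; bus BusRd Flush; mem=70
  op11 P1: load  L0 → S/S/I on L0; bus BusRd; mem=60
  op12 P1: load  L2 → S/S/S on L2; bus BusRd; mem=70
  op13 P0: store L2 := 86 → M/I/I on L2; bus BusUpgr; mem=70
  op14 P1: store L1 := 29 → I/M/I on L1; bus BusRdX Flush; mem=63
  op15 P1: store L2 := 61 → I/M/I on L2; bus BusRdX Flush; mem=86
  op16 P1: load  L0 → S/S/I on L0; bus (none); mem=60
  op17 P0: load  L2 → S/S/I on L2; bus BusRd Flush; mem=61
  op18 P0: store L2 := 7 → M/I/I on L2; bus BusUpgr; mem=61
  op19 P1: load  L2 → S/S/I on L2; bus BusRd Flush; mem=7
  op20 P2: load  L2 → S/S/S on L2; bus BusRd; mem=7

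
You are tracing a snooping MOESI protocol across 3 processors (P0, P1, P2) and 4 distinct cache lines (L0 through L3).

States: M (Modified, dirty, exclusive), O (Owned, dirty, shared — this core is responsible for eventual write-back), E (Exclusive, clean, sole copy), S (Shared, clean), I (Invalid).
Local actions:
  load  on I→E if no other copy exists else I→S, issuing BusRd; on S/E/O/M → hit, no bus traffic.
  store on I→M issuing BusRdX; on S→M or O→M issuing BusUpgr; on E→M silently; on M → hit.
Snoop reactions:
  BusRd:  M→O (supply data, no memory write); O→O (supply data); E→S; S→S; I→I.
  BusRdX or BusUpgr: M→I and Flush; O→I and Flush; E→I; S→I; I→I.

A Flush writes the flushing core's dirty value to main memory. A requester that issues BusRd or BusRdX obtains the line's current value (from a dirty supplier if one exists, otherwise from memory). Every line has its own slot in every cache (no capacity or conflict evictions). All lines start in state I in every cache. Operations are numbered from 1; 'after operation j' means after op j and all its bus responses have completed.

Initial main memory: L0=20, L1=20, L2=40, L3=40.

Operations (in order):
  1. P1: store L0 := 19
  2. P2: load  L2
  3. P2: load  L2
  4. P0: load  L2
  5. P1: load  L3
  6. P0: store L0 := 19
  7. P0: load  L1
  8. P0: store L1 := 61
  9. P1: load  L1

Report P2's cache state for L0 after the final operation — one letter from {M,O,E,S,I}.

  op1 P1: store L0 := 19 → I/M/I on L0; bus BusRdX; mem=20
  op2 P2: load  L2 → I/I/E on L2; bus BusRd; mem=40
  op3 P2: load  L2 → I/I/E on L2; bus (none); mem=40
  op4 P0: load  L2 → S/I/S on L2; bus BusRd; mem=40
  op5 P1: load  L3 → I/E/I on L3; bus BusRd; mem=40
  op6 P0: store L0 := 19 → M/I/I on L0; bus BusRdX Flush; mem=19
  op7 P0: load  L1 → E/I/I on L1; bus BusRd; mem=20
  op8 P0: store L1 := 61 → M/I/I on L1; bus (none); mem=20
  op9 P1: load  L1 → O/S/I on L1; bus BusRd; mem=20

state = I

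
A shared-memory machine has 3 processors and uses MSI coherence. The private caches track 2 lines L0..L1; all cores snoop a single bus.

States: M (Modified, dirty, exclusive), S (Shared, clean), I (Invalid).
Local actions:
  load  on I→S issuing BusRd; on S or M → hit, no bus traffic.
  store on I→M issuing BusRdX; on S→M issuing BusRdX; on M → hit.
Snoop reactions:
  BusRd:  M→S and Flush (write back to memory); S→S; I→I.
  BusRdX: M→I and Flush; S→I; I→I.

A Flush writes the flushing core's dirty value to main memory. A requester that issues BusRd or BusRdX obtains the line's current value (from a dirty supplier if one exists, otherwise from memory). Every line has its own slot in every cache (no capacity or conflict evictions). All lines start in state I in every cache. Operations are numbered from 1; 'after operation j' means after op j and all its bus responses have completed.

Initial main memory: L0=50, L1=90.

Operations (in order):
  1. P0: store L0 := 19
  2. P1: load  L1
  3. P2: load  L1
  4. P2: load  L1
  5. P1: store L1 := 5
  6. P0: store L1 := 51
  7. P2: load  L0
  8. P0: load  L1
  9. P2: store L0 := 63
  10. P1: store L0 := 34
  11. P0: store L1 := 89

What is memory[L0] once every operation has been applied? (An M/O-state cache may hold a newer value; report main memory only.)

  op1 P0: store L0 := 19 → M/I/I on L0; bus BusRdX; mem=50
  op2 P1: load  L1 → I/S/I on L1; bus BusRd; mem=90
  op3 P2: load  L1 → I/S/S on L1; bus BusRd; mem=90
  op4 P2: load  L1 → I/S/S on L1; bus (none); mem=90
  op5 P1: store L1 := 5 → I/M/I on L1; bus BusRdX; mem=90
  op6 P0: store L1 := 51 → M/I/I on L1; bus BusRdX Flush; mem=5
  op7 P2: load  L0 → S/I/S on L0; bus BusRd Flush; mem=19
  op8 P0: load  L1 → M/I/I on L1; bus (none); mem=5
  op9 P2: store L0 := 63 → I/I/M on L0; bus BusRdX; mem=19
  op10 P1: store L0 := 34 → I/M/I on L0; bus BusRdX Flush; mem=63
  op11 P0: store L1 := 89 → M/I/I on L1; bus (none); mem=5

memory[L0] = 63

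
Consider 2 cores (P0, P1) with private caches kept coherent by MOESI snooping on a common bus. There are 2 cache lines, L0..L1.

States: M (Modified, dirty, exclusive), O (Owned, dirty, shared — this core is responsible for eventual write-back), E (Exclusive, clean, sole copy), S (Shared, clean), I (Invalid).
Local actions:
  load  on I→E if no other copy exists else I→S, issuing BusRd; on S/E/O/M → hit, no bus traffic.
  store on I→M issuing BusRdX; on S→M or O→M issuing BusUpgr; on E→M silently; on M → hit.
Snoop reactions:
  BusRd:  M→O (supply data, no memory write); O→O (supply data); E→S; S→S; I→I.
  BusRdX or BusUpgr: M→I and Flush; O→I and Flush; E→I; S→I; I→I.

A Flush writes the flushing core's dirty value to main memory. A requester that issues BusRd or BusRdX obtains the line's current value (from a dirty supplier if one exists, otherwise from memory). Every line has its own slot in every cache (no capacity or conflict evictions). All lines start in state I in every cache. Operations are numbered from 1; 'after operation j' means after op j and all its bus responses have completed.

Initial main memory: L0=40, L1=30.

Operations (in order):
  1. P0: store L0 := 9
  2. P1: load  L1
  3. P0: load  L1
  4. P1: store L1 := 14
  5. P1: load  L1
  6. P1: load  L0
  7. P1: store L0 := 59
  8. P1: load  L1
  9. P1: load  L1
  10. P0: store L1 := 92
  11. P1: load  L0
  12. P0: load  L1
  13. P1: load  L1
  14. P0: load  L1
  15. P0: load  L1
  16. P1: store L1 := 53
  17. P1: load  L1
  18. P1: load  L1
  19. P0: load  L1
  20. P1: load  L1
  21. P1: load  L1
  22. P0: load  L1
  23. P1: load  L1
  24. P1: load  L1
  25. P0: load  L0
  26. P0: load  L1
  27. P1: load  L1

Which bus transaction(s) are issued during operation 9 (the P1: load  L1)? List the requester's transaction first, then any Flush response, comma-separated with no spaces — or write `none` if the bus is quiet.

bus = none

step 1: P0: store L0 := 9  ⟶  MI  (L0)  txn=BusRdX  M[L0]=40
step 2: P1: load  L1  ⟶  IE  (L1)  txn=BusRd  M[L1]=30
step 3: P0: load  L1  ⟶  SS  (L1)  txn=BusRd  M[L1]=30
step 4: P1: store L1 := 14  ⟶  IM  (L1)  txn=BusUpgr  M[L1]=30
step 5: P1: load  L1  ⟶  IM  (L1)  txn=∅  M[L1]=30
step 6: P1: load  L0  ⟶  OS  (L0)  txn=BusRd  M[L0]=40
step 7: P1: store L0 := 59  ⟶  IM  (L0)  txn=BusUpgr+Flush  M[L0]=9
step 8: P1: load  L1  ⟶  IM  (L1)  txn=∅  M[L1]=30
step 9: P1: load  L1  ⟶  IM  (L1)  txn=∅  M[L1]=30
step 10: P0: store L1 := 92  ⟶  MI  (L1)  txn=BusRdX+Flush  M[L1]=14
step 11: P1: load  L0  ⟶  IM  (L0)  txn=∅  M[L0]=9
step 12: P0: load  L1  ⟶  MI  (L1)  txn=∅  M[L1]=14
step 13: P1: load  L1  ⟶  OS  (L1)  txn=BusRd  M[L1]=14
step 14: P0: load  L1  ⟶  OS  (L1)  txn=∅  M[L1]=14
step 15: P0: load  L1  ⟶  OS  (L1)  txn=∅  M[L1]=14
step 16: P1: store L1 := 53  ⟶  IM  (L1)  txn=BusUpgr+Flush  M[L1]=92
step 17: P1: load  L1  ⟶  IM  (L1)  txn=∅  M[L1]=92
step 18: P1: load  L1  ⟶  IM  (L1)  txn=∅  M[L1]=92
step 19: P0: load  L1  ⟶  SO  (L1)  txn=BusRd  M[L1]=92
step 20: P1: load  L1  ⟶  SO  (L1)  txn=∅  M[L1]=92
step 21: P1: load  L1  ⟶  SO  (L1)  txn=∅  M[L1]=92
step 22: P0: load  L1  ⟶  SO  (L1)  txn=∅  M[L1]=92
step 23: P1: load  L1  ⟶  SO  (L1)  txn=∅  M[L1]=92
step 24: P1: load  L1  ⟶  SO  (L1)  txn=∅  M[L1]=92
step 25: P0: load  L0  ⟶  SO  (L0)  txn=BusRd  M[L0]=9
step 26: P0: load  L1  ⟶  SO  (L1)  txn=∅  M[L1]=92
step 27: P1: load  L1  ⟶  SO  (L1)  txn=∅  M[L1]=92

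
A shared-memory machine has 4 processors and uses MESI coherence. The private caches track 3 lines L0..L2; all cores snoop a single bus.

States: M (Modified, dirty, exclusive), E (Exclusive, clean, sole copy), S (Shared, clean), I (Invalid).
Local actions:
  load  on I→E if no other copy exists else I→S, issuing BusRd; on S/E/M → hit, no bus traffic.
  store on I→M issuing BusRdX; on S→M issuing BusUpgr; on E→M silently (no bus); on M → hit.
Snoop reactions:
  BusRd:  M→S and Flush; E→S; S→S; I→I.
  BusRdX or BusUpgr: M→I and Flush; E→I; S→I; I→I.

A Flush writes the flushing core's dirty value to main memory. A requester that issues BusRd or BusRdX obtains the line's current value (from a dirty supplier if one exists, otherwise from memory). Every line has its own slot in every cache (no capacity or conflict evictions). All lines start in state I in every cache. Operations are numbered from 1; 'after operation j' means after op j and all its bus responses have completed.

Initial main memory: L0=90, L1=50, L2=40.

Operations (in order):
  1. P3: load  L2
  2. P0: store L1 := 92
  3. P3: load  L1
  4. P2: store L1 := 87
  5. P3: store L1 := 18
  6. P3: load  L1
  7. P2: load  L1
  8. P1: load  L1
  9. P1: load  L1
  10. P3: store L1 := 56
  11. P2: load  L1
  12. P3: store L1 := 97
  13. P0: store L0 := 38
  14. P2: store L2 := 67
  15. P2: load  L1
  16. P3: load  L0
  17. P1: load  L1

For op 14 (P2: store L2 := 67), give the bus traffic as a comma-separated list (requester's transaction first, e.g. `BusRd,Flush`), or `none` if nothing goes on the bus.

  op1 P3: load  L2 → I/I/I/E on L2; bus BusRd; mem=40
  op2 P0: store L1 := 92 → M/I/I/I on L1; bus BusRdX; mem=50
  op3 P3: load  L1 → S/I/I/S on L1; bus BusRd Flush; mem=92
  op4 P2: store L1 := 87 → I/I/M/I on L1; bus BusRdX; mem=92
  op5 P3: store L1 := 18 → I/I/I/M on L1; bus BusRdX Flush; mem=87
  op6 P3: load  L1 → I/I/I/M on L1; bus (none); mem=87
  op7 P2: load  L1 → I/I/S/S on L1; bus BusRd Flush; mem=18
  op8 P1: load  L1 → I/S/S/S on L1; bus BusRd; mem=18
  op9 P1: load  L1 → I/S/S/S on L1; bus (none); mem=18
  op10 P3: store L1 := 56 → I/I/I/M on L1; bus BusUpgr; mem=18
  op11 P2: load  L1 → I/I/S/S on L1; bus BusRd Flush; mem=56
  op12 P3: store L1 := 97 → I/I/I/M on L1; bus BusUpgr; mem=56
  op13 P0: store L0 := 38 → M/I/I/I on L0; bus BusRdX; mem=90
  op14 P2: store L2 := 67 → I/I/M/I on L2; bus BusRdX; mem=40
  op15 P2: load  L1 → I/I/S/S on L1; bus BusRd Flush; mem=97
  op16 P3: load  L0 → S/I/I/S on L0; bus BusRd Flush; mem=38
  op17 P1: load  L1 → I/S/S/S on L1; bus BusRd; mem=97

bus = BusRdX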